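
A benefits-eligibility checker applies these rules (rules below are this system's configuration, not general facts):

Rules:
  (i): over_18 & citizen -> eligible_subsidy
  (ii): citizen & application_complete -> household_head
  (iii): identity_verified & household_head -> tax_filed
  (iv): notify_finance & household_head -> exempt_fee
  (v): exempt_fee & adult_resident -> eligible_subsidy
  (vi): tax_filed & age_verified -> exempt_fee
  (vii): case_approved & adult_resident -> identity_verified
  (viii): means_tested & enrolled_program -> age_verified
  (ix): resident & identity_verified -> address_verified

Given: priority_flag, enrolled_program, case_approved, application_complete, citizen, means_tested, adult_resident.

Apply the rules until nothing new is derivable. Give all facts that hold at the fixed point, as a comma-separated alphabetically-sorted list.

adult_resident, age_verified, application_complete, case_approved, citizen, eligible_subsidy, enrolled_program, exempt_fee, household_head, identity_verified, means_tested, priority_flag, tax_filed

[1] (ii) [citizen & application_complete -> household_head]; (vii) [case_approved & adult_resident -> identity_verified]; (viii) [means_tested & enrolled_program -> age_verified]. ⇒ new: household_head, identity_verified, age_verified.
[2] (iii) [identity_verified & household_head -> tax_filed]. ⇒ new: tax_filed.
[3] (vi) [tax_filed & age_verified -> exempt_fee]. ⇒ new: exempt_fee.
[4] (v) [exempt_fee & adult_resident -> eligible_subsidy]. ⇒ new: eligible_subsidy.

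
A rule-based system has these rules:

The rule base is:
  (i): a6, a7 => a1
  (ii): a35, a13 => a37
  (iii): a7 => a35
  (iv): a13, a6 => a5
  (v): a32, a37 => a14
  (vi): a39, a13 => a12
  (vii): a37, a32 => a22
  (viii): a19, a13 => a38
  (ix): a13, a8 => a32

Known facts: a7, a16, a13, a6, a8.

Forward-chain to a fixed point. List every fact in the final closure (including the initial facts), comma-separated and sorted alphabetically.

Round 1: (i) [a6, a7 => a1]; (iii) [a7 => a35]; (iv) [a13, a6 => a5]; (ix) [a13, a8 => a32]. Adds a1, a35, a5, a32.
Round 2: (ii) [a35, a13 => a37]. Adds a37.
Round 3: (v) [a32, a37 => a14]; (vii) [a37, a32 => a22]. Adds a14, a22.

a1, a13, a14, a16, a22, a32, a35, a37, a5, a6, a7, a8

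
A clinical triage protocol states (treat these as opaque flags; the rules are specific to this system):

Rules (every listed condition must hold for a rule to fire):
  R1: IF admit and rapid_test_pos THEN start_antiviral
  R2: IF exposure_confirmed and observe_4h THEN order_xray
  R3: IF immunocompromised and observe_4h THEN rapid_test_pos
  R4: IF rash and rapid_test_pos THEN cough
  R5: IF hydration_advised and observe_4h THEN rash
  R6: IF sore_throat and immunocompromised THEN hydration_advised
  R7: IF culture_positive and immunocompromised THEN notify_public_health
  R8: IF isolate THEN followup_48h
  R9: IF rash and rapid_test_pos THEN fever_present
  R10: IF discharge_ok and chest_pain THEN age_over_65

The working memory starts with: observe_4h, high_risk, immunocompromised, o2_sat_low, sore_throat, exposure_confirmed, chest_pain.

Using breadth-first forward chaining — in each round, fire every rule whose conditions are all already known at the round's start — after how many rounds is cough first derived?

Round 1: R2 [IF exposure_confirmed and observe_4h THEN order_xray]; R3 [IF immunocompromised and observe_4h THEN rapid_test_pos]; R6 [IF sore_throat and immunocompromised THEN hydration_advised]. Adds order_xray, rapid_test_pos, hydration_advised.
Round 2: R5 [IF hydration_advised and observe_4h THEN rash]. Adds rash.
Round 3: R4 [IF rash and rapid_test_pos THEN cough]; R9 [IF rash and rapid_test_pos THEN fever_present]. Adds cough, fever_present.
cough first appears in round 3.

3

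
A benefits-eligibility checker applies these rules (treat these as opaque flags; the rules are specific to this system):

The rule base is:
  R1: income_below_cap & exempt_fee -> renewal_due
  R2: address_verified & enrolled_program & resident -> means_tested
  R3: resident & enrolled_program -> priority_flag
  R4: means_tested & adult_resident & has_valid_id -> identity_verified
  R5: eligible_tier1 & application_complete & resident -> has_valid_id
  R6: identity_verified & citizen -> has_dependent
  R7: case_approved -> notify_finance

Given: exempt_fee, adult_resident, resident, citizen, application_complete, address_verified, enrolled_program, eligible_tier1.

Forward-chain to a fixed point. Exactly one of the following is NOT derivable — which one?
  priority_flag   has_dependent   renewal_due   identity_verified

Round 1: R2 [address_verified & enrolled_program & resident -> means_tested]; R3 [resident & enrolled_program -> priority_flag]; R5 [eligible_tier1 & application_complete & resident -> has_valid_id]. New: means_tested, priority_flag, has_valid_id.
Round 2: R4 [means_tested & adult_resident & has_valid_id -> identity_verified]. New: identity_verified.
Round 3: R6 [identity_verified & citizen -> has_dependent]. New: has_dependent.
Derived: has_dependent (round 3), priority_flag (round 1), identity_verified (round 2). renewal_due never appears in any round.

renewal_due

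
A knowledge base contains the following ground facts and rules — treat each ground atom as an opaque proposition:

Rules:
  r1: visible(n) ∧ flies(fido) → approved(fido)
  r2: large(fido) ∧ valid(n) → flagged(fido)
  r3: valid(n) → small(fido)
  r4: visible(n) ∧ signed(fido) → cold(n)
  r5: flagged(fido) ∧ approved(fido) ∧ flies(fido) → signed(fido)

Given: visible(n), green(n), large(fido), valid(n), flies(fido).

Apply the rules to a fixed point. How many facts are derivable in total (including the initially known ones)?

10

[1] r1 [visible(n) ∧ flies(fido) → approved(fido)]; r2 [large(fido) ∧ valid(n) → flagged(fido)]; r3 [valid(n) → small(fido)]. ⇒ new: approved(fido), flagged(fido), small(fido).
[2] r5 [flagged(fido) ∧ approved(fido) ∧ flies(fido) → signed(fido)]. ⇒ new: signed(fido).
[3] r4 [visible(n) ∧ signed(fido) → cold(n)]. ⇒ new: cold(n).
Closure: {approved(fido), cold(n), flagged(fido), flies(fido), green(n), large(fido), signed(fido), small(fido), valid(n), visible(n)} — 10 facts.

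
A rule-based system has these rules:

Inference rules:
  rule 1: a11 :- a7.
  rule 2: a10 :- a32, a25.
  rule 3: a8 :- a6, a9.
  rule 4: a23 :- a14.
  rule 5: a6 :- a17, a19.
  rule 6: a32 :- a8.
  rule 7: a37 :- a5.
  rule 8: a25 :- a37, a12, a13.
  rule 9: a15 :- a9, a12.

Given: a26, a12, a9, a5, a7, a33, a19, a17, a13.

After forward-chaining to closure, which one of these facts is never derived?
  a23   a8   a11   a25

a23

[1] rule 1 [a11 :- a7.]; rule 5 [a6 :- a17, a19.]; rule 7 [a37 :- a5.]; rule 9 [a15 :- a9, a12.]. ⇒ new: a11, a6, a37, a15.
[2] rule 3 [a8 :- a6, a9.]; rule 8 [a25 :- a37, a12, a13.]. ⇒ new: a8, a25.
[3] rule 6 [a32 :- a8.]. ⇒ new: a32.
[4] rule 2 [a10 :- a32, a25.]. ⇒ new: a10.
Derived: a8 (round 2), a11 (round 1), a25 (round 2). a23 never appears in any round.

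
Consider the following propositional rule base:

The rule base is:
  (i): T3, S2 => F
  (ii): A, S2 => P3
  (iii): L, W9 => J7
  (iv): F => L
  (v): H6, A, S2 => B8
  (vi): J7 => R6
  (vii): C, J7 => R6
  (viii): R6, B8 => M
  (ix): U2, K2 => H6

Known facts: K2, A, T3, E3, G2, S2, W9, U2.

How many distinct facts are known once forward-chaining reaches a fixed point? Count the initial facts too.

Round 1 — (i), (ii), (ix), derive F, P3, H6.
Round 2 — (iv), (v), derive L, B8.
Round 3 — (iii), derive J7.
Round 4 — (vi), derive R6.
Round 5 — (viii), derive M.
Closure: {A, B8, E3, F, G2, H6, J7, K2, L, M, P3, R6, S2, T3, U2, W9} — 16 facts.

16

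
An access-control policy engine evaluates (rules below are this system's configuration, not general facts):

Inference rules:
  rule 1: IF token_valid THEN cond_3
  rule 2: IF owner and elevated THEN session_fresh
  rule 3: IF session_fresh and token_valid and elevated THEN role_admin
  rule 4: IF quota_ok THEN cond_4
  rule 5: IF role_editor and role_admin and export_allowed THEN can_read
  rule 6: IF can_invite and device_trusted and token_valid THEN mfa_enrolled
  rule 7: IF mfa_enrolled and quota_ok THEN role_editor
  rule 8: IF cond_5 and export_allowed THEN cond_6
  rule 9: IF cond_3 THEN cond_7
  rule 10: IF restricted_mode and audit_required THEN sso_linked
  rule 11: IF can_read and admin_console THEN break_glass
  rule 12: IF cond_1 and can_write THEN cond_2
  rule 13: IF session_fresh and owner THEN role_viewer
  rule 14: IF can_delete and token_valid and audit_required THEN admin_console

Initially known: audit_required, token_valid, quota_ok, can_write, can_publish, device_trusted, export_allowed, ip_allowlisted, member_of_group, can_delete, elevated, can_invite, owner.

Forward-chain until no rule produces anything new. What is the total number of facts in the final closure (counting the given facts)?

24

[1] rule 1 [IF token_valid THEN cond_3]; rule 2 [IF owner and elevated THEN session_fresh]; rule 4 [IF quota_ok THEN cond_4]; rule 6 [IF can_invite and device_trusted and token_valid THEN mfa_enrolled]; rule 14 [IF can_delete and token_valid and audit_required THEN admin_console]. ⇒ new: cond_3, session_fresh, cond_4, mfa_enrolled, admin_console.
[2] rule 3 [IF session_fresh and token_valid and elevated THEN role_admin]; rule 7 [IF mfa_enrolled and quota_ok THEN role_editor]; rule 9 [IF cond_3 THEN cond_7]; rule 13 [IF session_fresh and owner THEN role_viewer]. ⇒ new: role_admin, role_editor, cond_7, role_viewer.
[3] rule 5 [IF role_editor and role_admin and export_allowed THEN can_read]. ⇒ new: can_read.
[4] rule 11 [IF can_read and admin_console THEN break_glass]. ⇒ new: break_glass.
Closure: {admin_console, audit_required, break_glass, can_delete, can_invite, can_publish, can_read, can_write, cond_3, cond_4, cond_7, device_trusted, elevated, export_allowed, ip_allowlisted, member_of_group, mfa_enrolled, owner, quota_ok, role_admin, role_editor, role_viewer, session_fresh, token_valid} — 24 facts.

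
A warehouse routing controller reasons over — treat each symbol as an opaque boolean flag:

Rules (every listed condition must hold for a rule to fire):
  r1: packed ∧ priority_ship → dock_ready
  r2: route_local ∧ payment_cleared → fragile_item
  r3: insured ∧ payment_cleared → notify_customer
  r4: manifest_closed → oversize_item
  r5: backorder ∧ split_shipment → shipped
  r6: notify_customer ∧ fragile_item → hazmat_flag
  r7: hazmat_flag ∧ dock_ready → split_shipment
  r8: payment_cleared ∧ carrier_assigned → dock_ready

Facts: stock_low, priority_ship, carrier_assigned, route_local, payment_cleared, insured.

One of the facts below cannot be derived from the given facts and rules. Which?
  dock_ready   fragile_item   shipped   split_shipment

shipped

Round 1 fires r2, r3, r8, giving fragile_item, notify_customer, dock_ready.
Round 2 fires r6, giving hazmat_flag.
Round 3 fires r7, giving split_shipment.
Derived: fragile_item (round 1), dock_ready (round 1), split_shipment (round 3). shipped never appears in any round.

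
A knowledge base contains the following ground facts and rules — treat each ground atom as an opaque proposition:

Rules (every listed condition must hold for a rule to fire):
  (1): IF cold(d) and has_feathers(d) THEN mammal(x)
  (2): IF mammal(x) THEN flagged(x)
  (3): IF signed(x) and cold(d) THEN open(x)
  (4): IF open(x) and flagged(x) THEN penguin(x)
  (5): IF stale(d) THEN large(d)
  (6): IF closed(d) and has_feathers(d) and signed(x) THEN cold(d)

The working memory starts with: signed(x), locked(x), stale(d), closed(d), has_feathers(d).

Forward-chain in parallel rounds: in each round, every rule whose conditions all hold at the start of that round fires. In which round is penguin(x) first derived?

[1] (5) [IF stale(d) THEN large(d)]; (6) [IF closed(d) and has_feathers(d) and signed(x) THEN cold(d)]. ⇒ new: large(d), cold(d).
[2] (1) [IF cold(d) and has_feathers(d) THEN mammal(x)]; (3) [IF signed(x) and cold(d) THEN open(x)]. ⇒ new: mammal(x), open(x).
[3] (2) [IF mammal(x) THEN flagged(x)]. ⇒ new: flagged(x).
[4] (4) [IF open(x) and flagged(x) THEN penguin(x)]. ⇒ new: penguin(x).
penguin(x) first appears in round 4.

4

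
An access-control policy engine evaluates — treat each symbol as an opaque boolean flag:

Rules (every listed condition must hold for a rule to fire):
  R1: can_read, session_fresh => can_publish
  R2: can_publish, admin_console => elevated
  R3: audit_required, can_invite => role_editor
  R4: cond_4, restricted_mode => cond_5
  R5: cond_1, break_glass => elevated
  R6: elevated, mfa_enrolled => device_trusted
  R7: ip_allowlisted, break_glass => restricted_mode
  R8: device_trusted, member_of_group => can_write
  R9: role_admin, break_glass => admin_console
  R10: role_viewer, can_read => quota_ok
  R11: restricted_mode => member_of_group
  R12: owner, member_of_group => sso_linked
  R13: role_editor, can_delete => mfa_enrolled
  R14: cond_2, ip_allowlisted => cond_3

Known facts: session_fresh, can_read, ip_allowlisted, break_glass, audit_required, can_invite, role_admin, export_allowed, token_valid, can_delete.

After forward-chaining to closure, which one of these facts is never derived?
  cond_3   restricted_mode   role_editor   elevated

cond_3

Round 1 — R1, R3, R7, R9, derive can_publish, role_editor, restricted_mode, admin_console.
Round 2 — R2, R11, R13, derive elevated, member_of_group, mfa_enrolled.
Round 3 — R6, derive device_trusted.
Round 4 — R8, derive can_write.
Derived: role_editor (round 1), restricted_mode (round 1), elevated (round 2). cond_3 never appears in any round.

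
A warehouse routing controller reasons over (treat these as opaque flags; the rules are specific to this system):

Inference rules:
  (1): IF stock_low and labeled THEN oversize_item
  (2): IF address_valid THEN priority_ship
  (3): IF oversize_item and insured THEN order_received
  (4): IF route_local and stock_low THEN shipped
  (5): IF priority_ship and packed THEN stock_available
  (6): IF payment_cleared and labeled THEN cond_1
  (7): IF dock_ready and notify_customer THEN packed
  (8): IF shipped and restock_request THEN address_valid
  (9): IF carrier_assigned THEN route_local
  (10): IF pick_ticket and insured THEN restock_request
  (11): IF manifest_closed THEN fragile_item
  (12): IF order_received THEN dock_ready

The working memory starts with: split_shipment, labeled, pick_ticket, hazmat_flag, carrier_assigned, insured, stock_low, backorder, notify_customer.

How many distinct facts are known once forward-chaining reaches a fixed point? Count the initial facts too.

19

Round 1: (1) [IF stock_low and labeled THEN oversize_item]; (9) [IF carrier_assigned THEN route_local]; (10) [IF pick_ticket and insured THEN restock_request]. New: oversize_item, route_local, restock_request.
Round 2: (3) [IF oversize_item and insured THEN order_received]; (4) [IF route_local and stock_low THEN shipped]. New: order_received, shipped.
Round 3: (8) [IF shipped and restock_request THEN address_valid]; (12) [IF order_received THEN dock_ready]. New: address_valid, dock_ready.
Round 4: (2) [IF address_valid THEN priority_ship]; (7) [IF dock_ready and notify_customer THEN packed]. New: priority_ship, packed.
Round 5: (5) [IF priority_ship and packed THEN stock_available]. New: stock_available.
Closure: {address_valid, backorder, carrier_assigned, dock_ready, hazmat_flag, insured, labeled, notify_customer, order_received, oversize_item, packed, pick_ticket, priority_ship, restock_request, route_local, shipped, split_shipment, stock_available, stock_low} — 19 facts.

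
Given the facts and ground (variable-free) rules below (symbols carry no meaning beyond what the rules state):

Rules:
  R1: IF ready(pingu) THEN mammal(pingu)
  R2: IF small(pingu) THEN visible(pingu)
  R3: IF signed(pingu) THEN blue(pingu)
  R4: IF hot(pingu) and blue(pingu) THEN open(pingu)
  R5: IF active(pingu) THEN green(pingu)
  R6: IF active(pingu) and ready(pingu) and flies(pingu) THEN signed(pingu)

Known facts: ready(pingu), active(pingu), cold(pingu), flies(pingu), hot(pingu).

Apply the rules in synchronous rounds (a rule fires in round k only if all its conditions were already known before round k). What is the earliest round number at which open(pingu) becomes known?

[1] R1 [IF ready(pingu) THEN mammal(pingu)]; R5 [IF active(pingu) THEN green(pingu)]; R6 [IF active(pingu) and ready(pingu) and flies(pingu) THEN signed(pingu)]. ⇒ new: mammal(pingu), green(pingu), signed(pingu).
[2] R3 [IF signed(pingu) THEN blue(pingu)]. ⇒ new: blue(pingu).
[3] R4 [IF hot(pingu) and blue(pingu) THEN open(pingu)]. ⇒ new: open(pingu).
open(pingu) first appears in round 3.

3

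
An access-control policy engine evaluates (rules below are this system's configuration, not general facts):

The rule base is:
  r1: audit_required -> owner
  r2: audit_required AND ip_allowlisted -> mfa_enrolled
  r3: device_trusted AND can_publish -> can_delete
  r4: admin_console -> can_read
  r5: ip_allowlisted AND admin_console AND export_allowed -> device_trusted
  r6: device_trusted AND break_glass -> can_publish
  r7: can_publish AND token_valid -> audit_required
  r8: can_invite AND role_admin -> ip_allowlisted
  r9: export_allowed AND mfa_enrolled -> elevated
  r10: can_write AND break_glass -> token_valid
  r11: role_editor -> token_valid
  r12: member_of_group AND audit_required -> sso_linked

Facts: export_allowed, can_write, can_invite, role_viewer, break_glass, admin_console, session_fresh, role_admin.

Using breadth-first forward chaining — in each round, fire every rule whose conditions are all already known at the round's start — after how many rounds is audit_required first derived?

4

Round 1: r4 [admin_console -> can_read]; r8 [can_invite AND role_admin -> ip_allowlisted]; r10 [can_write AND break_glass -> token_valid]. New: can_read, ip_allowlisted, token_valid.
Round 2: r5 [ip_allowlisted AND admin_console AND export_allowed -> device_trusted]. New: device_trusted.
Round 3: r6 [device_trusted AND break_glass -> can_publish]. New: can_publish.
Round 4: r3 [device_trusted AND can_publish -> can_delete]; r7 [can_publish AND token_valid -> audit_required]. New: can_delete, audit_required.
audit_required first appears in round 4.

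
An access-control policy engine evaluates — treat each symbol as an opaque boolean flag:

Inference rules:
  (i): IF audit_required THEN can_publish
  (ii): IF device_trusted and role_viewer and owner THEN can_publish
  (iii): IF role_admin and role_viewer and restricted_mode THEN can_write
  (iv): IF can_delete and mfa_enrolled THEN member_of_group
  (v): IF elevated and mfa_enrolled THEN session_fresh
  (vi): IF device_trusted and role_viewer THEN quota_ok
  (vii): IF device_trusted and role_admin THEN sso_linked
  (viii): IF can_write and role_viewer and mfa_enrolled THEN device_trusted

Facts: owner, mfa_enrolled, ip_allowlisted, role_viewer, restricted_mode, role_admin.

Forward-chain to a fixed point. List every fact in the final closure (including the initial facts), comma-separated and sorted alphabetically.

can_publish, can_write, device_trusted, ip_allowlisted, mfa_enrolled, owner, quota_ok, restricted_mode, role_admin, role_viewer, sso_linked

Round 1: (iii) [IF role_admin and role_viewer and restricted_mode THEN can_write]. New: can_write.
Round 2: (viii) [IF can_write and role_viewer and mfa_enrolled THEN device_trusted]. New: device_trusted.
Round 3: (ii) [IF device_trusted and role_viewer and owner THEN can_publish]; (vi) [IF device_trusted and role_viewer THEN quota_ok]; (vii) [IF device_trusted and role_admin THEN sso_linked]. New: can_publish, quota_ok, sso_linked.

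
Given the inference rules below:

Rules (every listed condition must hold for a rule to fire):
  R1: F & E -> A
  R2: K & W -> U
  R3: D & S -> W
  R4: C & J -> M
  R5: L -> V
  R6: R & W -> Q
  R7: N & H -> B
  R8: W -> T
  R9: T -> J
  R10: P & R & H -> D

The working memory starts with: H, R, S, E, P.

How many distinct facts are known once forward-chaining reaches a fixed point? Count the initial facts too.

[1] R10 [P & R & H -> D]. ⇒ new: D.
[2] R3 [D & S -> W]. ⇒ new: W.
[3] R6 [R & W -> Q]; R8 [W -> T]. ⇒ new: Q, T.
[4] R9 [T -> J]. ⇒ new: J.
Closure: {D, E, H, J, P, Q, R, S, T, W} — 10 facts.

10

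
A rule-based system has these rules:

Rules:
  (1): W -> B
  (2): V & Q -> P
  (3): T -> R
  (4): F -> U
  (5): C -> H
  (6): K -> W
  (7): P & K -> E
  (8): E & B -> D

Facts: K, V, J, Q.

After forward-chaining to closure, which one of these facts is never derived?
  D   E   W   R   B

[1] (2) [V & Q -> P]; (6) [K -> W]. ⇒ new: P, W.
[2] (1) [W -> B]; (7) [P & K -> E]. ⇒ new: B, E.
[3] (8) [E & B -> D]. ⇒ new: D.
Derived: E (round 2), B (round 2), W (round 1), D (round 3). R never appears in any round.

R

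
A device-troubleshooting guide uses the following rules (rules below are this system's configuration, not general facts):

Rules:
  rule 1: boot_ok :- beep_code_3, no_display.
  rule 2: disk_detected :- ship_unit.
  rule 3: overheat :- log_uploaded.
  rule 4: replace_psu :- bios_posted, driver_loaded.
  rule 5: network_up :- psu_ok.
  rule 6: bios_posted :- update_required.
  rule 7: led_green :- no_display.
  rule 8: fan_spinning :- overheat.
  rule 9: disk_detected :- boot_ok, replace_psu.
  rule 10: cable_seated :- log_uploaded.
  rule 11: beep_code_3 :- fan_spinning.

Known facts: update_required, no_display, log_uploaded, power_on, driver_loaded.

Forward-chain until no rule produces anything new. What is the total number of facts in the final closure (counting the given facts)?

Round 1 — rule 3, rule 6, rule 7, rule 10, derive overheat, bios_posted, led_green, cable_seated.
Round 2 — rule 4, rule 8, derive replace_psu, fan_spinning.
Round 3 — rule 11, derive beep_code_3.
Round 4 — rule 1, derive boot_ok.
Round 5 — rule 9, derive disk_detected.
Closure: {beep_code_3, bios_posted, boot_ok, cable_seated, disk_detected, driver_loaded, fan_spinning, led_green, log_uploaded, no_display, overheat, power_on, replace_psu, update_required} — 14 facts.

14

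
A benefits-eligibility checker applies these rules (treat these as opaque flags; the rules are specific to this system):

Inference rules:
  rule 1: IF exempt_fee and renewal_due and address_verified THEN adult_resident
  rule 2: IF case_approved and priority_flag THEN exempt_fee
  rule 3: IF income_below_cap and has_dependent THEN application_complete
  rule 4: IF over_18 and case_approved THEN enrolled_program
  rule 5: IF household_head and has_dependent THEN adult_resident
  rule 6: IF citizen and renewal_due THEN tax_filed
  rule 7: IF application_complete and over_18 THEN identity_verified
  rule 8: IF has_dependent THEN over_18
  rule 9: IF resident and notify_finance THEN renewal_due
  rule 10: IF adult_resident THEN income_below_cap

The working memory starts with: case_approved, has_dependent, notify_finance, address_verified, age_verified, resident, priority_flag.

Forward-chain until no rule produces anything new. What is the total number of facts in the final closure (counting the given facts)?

15

Round 1: rule 2 [IF case_approved and priority_flag THEN exempt_fee]; rule 8 [IF has_dependent THEN over_18]; rule 9 [IF resident and notify_finance THEN renewal_due]. New: exempt_fee, over_18, renewal_due.
Round 2: rule 1 [IF exempt_fee and renewal_due and address_verified THEN adult_resident]; rule 4 [IF over_18 and case_approved THEN enrolled_program]. New: adult_resident, enrolled_program.
Round 3: rule 10 [IF adult_resident THEN income_below_cap]. New: income_below_cap.
Round 4: rule 3 [IF income_below_cap and has_dependent THEN application_complete]. New: application_complete.
Round 5: rule 7 [IF application_complete and over_18 THEN identity_verified]. New: identity_verified.
Closure: {address_verified, adult_resident, age_verified, application_complete, case_approved, enrolled_program, exempt_fee, has_dependent, identity_verified, income_below_cap, notify_finance, over_18, priority_flag, renewal_due, resident} — 15 facts.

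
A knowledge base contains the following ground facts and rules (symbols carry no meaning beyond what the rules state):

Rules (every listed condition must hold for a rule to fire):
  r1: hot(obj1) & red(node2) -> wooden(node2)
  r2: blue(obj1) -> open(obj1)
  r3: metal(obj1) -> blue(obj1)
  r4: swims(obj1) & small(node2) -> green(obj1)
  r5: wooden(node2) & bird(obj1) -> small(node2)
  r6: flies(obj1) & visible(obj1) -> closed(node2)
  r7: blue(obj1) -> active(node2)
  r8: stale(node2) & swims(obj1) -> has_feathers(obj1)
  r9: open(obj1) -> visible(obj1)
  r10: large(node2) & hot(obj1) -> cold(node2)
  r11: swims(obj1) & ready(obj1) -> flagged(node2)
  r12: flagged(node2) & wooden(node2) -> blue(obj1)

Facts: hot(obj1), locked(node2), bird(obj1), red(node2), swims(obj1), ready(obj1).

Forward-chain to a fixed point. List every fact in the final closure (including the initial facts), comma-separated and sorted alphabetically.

[1] r1 [hot(obj1) & red(node2) -> wooden(node2)]; r11 [swims(obj1) & ready(obj1) -> flagged(node2)]. ⇒ new: wooden(node2), flagged(node2).
[2] r5 [wooden(node2) & bird(obj1) -> small(node2)]; r12 [flagged(node2) & wooden(node2) -> blue(obj1)]. ⇒ new: small(node2), blue(obj1).
[3] r2 [blue(obj1) -> open(obj1)]; r4 [swims(obj1) & small(node2) -> green(obj1)]; r7 [blue(obj1) -> active(node2)]. ⇒ new: open(obj1), green(obj1), active(node2).
[4] r9 [open(obj1) -> visible(obj1)]. ⇒ new: visible(obj1).

active(node2), bird(obj1), blue(obj1), flagged(node2), green(obj1), hot(obj1), locked(node2), open(obj1), ready(obj1), red(node2), small(node2), swims(obj1), visible(obj1), wooden(node2)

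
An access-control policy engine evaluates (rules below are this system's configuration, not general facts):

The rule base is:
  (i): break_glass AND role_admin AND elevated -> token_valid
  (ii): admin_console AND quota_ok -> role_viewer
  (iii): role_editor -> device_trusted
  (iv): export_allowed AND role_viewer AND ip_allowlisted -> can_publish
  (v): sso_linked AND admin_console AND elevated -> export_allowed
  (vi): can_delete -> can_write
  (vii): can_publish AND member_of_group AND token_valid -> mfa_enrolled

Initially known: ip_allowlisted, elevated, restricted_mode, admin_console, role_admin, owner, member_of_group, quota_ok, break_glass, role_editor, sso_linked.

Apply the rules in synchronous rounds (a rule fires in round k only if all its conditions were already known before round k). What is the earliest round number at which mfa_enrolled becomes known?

3

Round 1: (i) [break_glass AND role_admin AND elevated -> token_valid]; (ii) [admin_console AND quota_ok -> role_viewer]; (iii) [role_editor -> device_trusted]; (v) [sso_linked AND admin_console AND elevated -> export_allowed]. New: token_valid, role_viewer, device_trusted, export_allowed.
Round 2: (iv) [export_allowed AND role_viewer AND ip_allowlisted -> can_publish]. New: can_publish.
Round 3: (vii) [can_publish AND member_of_group AND token_valid -> mfa_enrolled]. New: mfa_enrolled.
mfa_enrolled first appears in round 3.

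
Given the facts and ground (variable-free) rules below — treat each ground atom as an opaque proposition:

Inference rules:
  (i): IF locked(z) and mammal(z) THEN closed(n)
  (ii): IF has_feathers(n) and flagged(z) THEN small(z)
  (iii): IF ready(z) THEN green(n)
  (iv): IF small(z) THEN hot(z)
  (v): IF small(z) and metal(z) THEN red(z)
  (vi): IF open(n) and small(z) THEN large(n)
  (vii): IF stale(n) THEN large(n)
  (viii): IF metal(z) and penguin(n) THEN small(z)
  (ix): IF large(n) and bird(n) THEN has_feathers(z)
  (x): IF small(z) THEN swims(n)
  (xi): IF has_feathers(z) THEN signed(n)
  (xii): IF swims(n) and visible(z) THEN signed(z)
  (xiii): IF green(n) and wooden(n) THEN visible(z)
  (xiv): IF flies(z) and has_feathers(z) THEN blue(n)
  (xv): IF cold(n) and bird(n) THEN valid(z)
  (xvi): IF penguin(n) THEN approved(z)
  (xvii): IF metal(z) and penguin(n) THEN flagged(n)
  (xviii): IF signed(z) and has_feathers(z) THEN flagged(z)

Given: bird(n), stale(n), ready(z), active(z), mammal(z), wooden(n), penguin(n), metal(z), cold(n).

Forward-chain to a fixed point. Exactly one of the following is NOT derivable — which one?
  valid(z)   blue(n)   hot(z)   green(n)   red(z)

blue(n)

[1] (iii) [IF ready(z) THEN green(n)]; (vii) [IF stale(n) THEN large(n)]; (viii) [IF metal(z) and penguin(n) THEN small(z)]; (xv) [IF cold(n) and bird(n) THEN valid(z)]; (xvi) [IF penguin(n) THEN approved(z)]; (xvii) [IF metal(z) and penguin(n) THEN flagged(n)]. ⇒ new: green(n), large(n), small(z), valid(z), approved(z), flagged(n).
[2] (iv) [IF small(z) THEN hot(z)]; (v) [IF small(z) and metal(z) THEN red(z)]; (ix) [IF large(n) and bird(n) THEN has_feathers(z)]; (x) [IF small(z) THEN swims(n)]; (xiii) [IF green(n) and wooden(n) THEN visible(z)]. ⇒ new: hot(z), red(z), has_feathers(z), swims(n), visible(z).
[3] (xi) [IF has_feathers(z) THEN signed(n)]; (xii) [IF swims(n) and visible(z) THEN signed(z)]. ⇒ new: signed(n), signed(z).
[4] (xviii) [IF signed(z) and has_feathers(z) THEN flagged(z)]. ⇒ new: flagged(z).
Derived: valid(z) (round 1), red(z) (round 2), green(n) (round 1), hot(z) (round 2). blue(n) never appears in any round.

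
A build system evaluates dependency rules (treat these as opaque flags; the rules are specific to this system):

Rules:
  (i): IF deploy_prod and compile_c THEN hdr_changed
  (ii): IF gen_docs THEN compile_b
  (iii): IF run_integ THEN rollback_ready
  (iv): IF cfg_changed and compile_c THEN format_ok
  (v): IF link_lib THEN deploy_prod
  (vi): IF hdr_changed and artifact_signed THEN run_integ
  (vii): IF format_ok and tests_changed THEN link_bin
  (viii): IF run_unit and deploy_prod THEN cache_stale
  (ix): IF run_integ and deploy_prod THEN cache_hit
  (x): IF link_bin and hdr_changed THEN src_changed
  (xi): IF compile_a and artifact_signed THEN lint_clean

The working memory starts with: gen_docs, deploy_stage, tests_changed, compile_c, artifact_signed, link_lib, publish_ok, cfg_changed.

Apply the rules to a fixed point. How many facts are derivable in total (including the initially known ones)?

17

[1] (ii) [IF gen_docs THEN compile_b]; (iv) [IF cfg_changed and compile_c THEN format_ok]; (v) [IF link_lib THEN deploy_prod]. ⇒ new: compile_b, format_ok, deploy_prod.
[2] (i) [IF deploy_prod and compile_c THEN hdr_changed]; (vii) [IF format_ok and tests_changed THEN link_bin]. ⇒ new: hdr_changed, link_bin.
[3] (vi) [IF hdr_changed and artifact_signed THEN run_integ]; (x) [IF link_bin and hdr_changed THEN src_changed]. ⇒ new: run_integ, src_changed.
[4] (iii) [IF run_integ THEN rollback_ready]; (ix) [IF run_integ and deploy_prod THEN cache_hit]. ⇒ new: rollback_ready, cache_hit.
Closure: {artifact_signed, cache_hit, cfg_changed, compile_b, compile_c, deploy_prod, deploy_stage, format_ok, gen_docs, hdr_changed, link_bin, link_lib, publish_ok, rollback_ready, run_integ, src_changed, tests_changed} — 17 facts.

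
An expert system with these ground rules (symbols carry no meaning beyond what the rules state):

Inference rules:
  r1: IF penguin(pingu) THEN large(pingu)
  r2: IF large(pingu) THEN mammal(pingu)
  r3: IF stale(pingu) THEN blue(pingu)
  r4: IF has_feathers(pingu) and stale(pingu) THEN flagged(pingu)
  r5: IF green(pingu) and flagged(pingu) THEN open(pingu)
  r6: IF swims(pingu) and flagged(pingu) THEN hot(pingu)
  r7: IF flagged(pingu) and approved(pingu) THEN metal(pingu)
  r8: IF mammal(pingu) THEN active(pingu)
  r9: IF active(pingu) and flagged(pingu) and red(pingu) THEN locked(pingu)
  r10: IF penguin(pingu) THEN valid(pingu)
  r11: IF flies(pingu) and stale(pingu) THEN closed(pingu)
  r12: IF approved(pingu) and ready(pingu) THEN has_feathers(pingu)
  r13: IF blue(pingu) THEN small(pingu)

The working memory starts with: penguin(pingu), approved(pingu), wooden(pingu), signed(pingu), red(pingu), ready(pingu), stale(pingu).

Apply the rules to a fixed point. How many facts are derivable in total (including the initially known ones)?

17

Round 1: r1 [IF penguin(pingu) THEN large(pingu)]; r3 [IF stale(pingu) THEN blue(pingu)]; r10 [IF penguin(pingu) THEN valid(pingu)]; r12 [IF approved(pingu) and ready(pingu) THEN has_feathers(pingu)]. New: large(pingu), blue(pingu), valid(pingu), has_feathers(pingu).
Round 2: r2 [IF large(pingu) THEN mammal(pingu)]; r4 [IF has_feathers(pingu) and stale(pingu) THEN flagged(pingu)]; r13 [IF blue(pingu) THEN small(pingu)]. New: mammal(pingu), flagged(pingu), small(pingu).
Round 3: r7 [IF flagged(pingu) and approved(pingu) THEN metal(pingu)]; r8 [IF mammal(pingu) THEN active(pingu)]. New: metal(pingu), active(pingu).
Round 4: r9 [IF active(pingu) and flagged(pingu) and red(pingu) THEN locked(pingu)]. New: locked(pingu).
Closure: {active(pingu), approved(pingu), blue(pingu), flagged(pingu), has_feathers(pingu), large(pingu), locked(pingu), mammal(pingu), metal(pingu), penguin(pingu), ready(pingu), red(pingu), signed(pingu), small(pingu), stale(pingu), valid(pingu), wooden(pingu)} — 17 facts.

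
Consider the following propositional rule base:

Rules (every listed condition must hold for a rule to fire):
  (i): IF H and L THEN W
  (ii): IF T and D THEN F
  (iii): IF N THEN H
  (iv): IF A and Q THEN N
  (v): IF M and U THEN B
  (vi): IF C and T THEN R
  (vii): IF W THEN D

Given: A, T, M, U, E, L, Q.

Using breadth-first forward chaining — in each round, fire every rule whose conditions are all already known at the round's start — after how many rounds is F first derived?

5

[1] (iv) [IF A and Q THEN N]; (v) [IF M and U THEN B]. ⇒ new: N, B.
[2] (iii) [IF N THEN H]. ⇒ new: H.
[3] (i) [IF H and L THEN W]. ⇒ new: W.
[4] (vii) [IF W THEN D]. ⇒ new: D.
[5] (ii) [IF T and D THEN F]. ⇒ new: F.
F first appears in round 5.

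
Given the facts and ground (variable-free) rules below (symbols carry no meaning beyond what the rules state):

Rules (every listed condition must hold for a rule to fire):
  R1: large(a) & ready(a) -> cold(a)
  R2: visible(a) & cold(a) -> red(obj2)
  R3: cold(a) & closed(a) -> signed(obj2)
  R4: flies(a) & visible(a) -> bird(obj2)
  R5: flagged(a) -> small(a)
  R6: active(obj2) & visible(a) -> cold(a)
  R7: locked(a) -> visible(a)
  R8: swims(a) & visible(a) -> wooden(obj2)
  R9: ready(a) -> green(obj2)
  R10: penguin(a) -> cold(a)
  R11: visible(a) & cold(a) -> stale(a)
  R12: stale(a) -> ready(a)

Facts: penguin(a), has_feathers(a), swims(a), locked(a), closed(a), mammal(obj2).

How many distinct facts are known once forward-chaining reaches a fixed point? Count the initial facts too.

Round 1 — R7, R10, derive visible(a), cold(a).
Round 2 — R2, R3, R8, R11, derive red(obj2), signed(obj2), wooden(obj2), stale(a).
Round 3 — R12, derive ready(a).
Round 4 — R9, derive green(obj2).
Closure: {closed(a), cold(a), green(obj2), has_feathers(a), locked(a), mammal(obj2), penguin(a), ready(a), red(obj2), signed(obj2), stale(a), swims(a), visible(a), wooden(obj2)} — 14 facts.

14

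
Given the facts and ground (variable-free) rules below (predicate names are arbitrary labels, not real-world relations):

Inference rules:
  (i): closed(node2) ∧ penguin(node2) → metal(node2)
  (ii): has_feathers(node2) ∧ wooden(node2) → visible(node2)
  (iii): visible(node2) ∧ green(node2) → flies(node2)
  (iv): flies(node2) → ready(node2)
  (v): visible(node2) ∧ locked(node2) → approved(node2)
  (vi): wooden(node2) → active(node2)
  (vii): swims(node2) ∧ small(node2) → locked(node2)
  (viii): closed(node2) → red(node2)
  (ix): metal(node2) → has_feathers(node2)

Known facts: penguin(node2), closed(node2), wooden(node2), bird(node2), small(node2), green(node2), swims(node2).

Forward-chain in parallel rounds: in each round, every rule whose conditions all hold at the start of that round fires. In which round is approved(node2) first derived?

4

Round 1: (i) [closed(node2) ∧ penguin(node2) → metal(node2)]; (vi) [wooden(node2) → active(node2)]; (vii) [swims(node2) ∧ small(node2) → locked(node2)]; (viii) [closed(node2) → red(node2)]. New: metal(node2), active(node2), locked(node2), red(node2).
Round 2: (ix) [metal(node2) → has_feathers(node2)]. New: has_feathers(node2).
Round 3: (ii) [has_feathers(node2) ∧ wooden(node2) → visible(node2)]. New: visible(node2).
Round 4: (iii) [visible(node2) ∧ green(node2) → flies(node2)]; (v) [visible(node2) ∧ locked(node2) → approved(node2)]. New: flies(node2), approved(node2).
approved(node2) first appears in round 4.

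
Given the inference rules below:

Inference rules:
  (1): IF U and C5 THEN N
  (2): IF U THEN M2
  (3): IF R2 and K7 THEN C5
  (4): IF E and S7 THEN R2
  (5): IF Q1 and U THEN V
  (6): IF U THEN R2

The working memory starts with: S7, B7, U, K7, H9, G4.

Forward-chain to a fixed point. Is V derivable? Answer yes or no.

Round 1: (2) [IF U THEN M2]; (6) [IF U THEN R2]. New: M2, R2.
Round 2: (3) [IF R2 and K7 THEN C5]. New: C5.
Round 3: (1) [IF U and C5 THEN N]. New: N.
Fixed point reached. V is concluded only by (5); (5) needs Q1 (never derived).

no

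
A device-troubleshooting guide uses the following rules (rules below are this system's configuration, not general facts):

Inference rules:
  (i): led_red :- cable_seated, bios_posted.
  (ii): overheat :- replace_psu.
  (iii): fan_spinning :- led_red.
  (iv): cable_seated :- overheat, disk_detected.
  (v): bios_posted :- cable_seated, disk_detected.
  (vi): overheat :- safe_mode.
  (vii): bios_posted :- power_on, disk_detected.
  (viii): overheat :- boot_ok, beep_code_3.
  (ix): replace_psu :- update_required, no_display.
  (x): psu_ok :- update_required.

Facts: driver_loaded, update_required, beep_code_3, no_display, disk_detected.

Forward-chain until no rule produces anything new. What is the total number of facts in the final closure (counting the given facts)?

12

[1] (ix) [replace_psu :- update_required, no_display.]; (x) [psu_ok :- update_required.]. ⇒ new: replace_psu, psu_ok.
[2] (ii) [overheat :- replace_psu.]. ⇒ new: overheat.
[3] (iv) [cable_seated :- overheat, disk_detected.]. ⇒ new: cable_seated.
[4] (v) [bios_posted :- cable_seated, disk_detected.]. ⇒ new: bios_posted.
[5] (i) [led_red :- cable_seated, bios_posted.]. ⇒ new: led_red.
[6] (iii) [fan_spinning :- led_red.]. ⇒ new: fan_spinning.
Closure: {beep_code_3, bios_posted, cable_seated, disk_detected, driver_loaded, fan_spinning, led_red, no_display, overheat, psu_ok, replace_psu, update_required} — 12 facts.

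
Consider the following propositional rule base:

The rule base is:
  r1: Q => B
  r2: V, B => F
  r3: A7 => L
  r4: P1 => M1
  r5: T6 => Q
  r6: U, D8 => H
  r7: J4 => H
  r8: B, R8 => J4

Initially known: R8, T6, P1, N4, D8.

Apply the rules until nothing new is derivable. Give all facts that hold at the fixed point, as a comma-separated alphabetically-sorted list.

Round 1: r4 [P1 => M1]; r5 [T6 => Q]. Adds M1, Q.
Round 2: r1 [Q => B]. Adds B.
Round 3: r8 [B, R8 => J4]. Adds J4.
Round 4: r7 [J4 => H]. Adds H.

B, D8, H, J4, M1, N4, P1, Q, R8, T6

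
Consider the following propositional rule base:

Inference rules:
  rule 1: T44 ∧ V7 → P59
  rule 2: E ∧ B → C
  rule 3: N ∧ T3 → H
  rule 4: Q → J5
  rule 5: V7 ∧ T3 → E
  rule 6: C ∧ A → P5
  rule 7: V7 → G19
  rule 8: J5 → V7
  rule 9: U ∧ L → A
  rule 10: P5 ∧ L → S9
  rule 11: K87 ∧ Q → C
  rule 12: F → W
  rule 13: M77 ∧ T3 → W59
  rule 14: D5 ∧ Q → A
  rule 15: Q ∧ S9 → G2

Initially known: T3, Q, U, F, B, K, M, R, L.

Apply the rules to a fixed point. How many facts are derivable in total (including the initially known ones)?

Round 1 — rule 4, rule 9, rule 12, derive J5, A, W.
Round 2 — rule 8, derive V7.
Round 3 — rule 5, rule 7, derive E, G19.
Round 4 — rule 2, derive C.
Round 5 — rule 6, derive P5.
Round 6 — rule 10, derive S9.
Round 7 — rule 15, derive G2.
Closure: {A, B, C, E, F, G19, G2, J5, K, L, M, P5, Q, R, S9, T3, U, V7, W} — 19 facts.

19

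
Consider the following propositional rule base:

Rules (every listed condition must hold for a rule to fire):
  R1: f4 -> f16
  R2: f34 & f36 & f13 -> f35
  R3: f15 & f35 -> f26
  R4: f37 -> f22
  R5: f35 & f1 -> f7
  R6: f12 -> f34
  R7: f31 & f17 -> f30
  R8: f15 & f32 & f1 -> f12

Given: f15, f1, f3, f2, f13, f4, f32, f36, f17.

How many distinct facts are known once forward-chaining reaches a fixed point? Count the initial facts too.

Round 1 — R1, R8, derive f16, f12.
Round 2 — R6, derive f34.
Round 3 — R2, derive f35.
Round 4 — R3, R5, derive f26, f7.
Closure: {f1, f12, f13, f15, f16, f17, f2, f26, f3, f32, f34, f35, f36, f4, f7} — 15 facts.

15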